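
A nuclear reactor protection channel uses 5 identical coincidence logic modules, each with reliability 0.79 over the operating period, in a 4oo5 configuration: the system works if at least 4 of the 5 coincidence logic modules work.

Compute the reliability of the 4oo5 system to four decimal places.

R = Σ_{i=4}^{5} C(5,i) p^i (1−p)^{5−i} with p = 0.79
C(5,4)·0.79^4·0.21^1 = 0.408976
C(5,5)·0.79^5·0.21^0 = 0.307706
Sum = 0.7167

0.7167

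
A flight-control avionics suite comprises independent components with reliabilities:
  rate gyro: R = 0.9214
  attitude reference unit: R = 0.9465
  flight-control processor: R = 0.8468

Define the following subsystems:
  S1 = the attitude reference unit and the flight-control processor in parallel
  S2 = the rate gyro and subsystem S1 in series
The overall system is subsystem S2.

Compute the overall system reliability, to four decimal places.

Parallel (attitude reference unit and flight-control processor): 1 − (1 − 0.946500)(1 − 0.846800) = 0.991804
Series (rate gyro and [0.991804]): 0.921400 × 0.991804 = 0.9138

0.9138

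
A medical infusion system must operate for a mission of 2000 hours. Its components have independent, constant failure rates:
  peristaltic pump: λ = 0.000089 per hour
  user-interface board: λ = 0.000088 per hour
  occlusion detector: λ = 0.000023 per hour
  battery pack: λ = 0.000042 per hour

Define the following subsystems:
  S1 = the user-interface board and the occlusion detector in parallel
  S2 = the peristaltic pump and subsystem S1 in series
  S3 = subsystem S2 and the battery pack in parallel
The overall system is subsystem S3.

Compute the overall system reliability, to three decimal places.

R(peristaltic pump) = exp(−0.000089 × 2000) = 0.83694
R(user-interface board) = exp(−0.000088 × 2000) = 0.83862
R(occlusion detector) = exp(−0.000023 × 2000) = 0.95504
R(battery pack) = exp(−0.000042 × 2000) = 0.91943
Parallel (user-interface board and occlusion detector): 1 − (1 − 0.83862)(1 − 0.95504) = 0.99274
Series (peristaltic pump and [0.99274]): 0.83694 × 0.99274 = 0.83086
Parallel ([0.83086] and battery pack): 1 − (1 − 0.83086)(1 − 0.91943) = 0.986

0.986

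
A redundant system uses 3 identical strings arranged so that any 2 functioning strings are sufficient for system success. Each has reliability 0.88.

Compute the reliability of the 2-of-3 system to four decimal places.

0.9603

R = Σ_{i=2}^{3} C(3,i) p^i (1−p)^{3−i} with p = 0.88
C(3,2)·0.88^2·0.12^1 = 0.278784
C(3,3)·0.88^3·0.12^0 = 0.681472
Sum = 0.9603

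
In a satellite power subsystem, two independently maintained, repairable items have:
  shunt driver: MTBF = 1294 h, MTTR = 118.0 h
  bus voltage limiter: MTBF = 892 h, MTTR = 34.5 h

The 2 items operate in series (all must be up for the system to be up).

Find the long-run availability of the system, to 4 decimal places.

0.8823

A(shunt driver) = MTBF/(MTBF+MTTR) = 1294/(1294+118.0) = 0.916431
A(bus voltage limiter) = MTBF/(MTBF+MTTR) = 892/(892+34.5) = 0.962763
Series availability: 0.916431 × 0.962763 = 0.8823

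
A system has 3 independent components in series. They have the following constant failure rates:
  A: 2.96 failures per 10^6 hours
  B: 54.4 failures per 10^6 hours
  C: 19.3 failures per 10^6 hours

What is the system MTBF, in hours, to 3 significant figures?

Series of exponential components: λ_sys = Σ λ_i
λ_sys = 0.00000296 + 0.0000544 + 0.0000193 = 7.6660e-05 /h
MTBF = 1 / λ_sys = 13000 h

13000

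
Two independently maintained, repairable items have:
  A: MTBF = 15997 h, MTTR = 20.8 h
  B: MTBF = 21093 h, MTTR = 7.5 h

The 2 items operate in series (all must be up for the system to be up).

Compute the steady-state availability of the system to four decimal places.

A(A) = MTBF/(MTBF+MTTR) = 15997/(15997+20.8) = 0.998701
A(B) = MTBF/(MTBF+MTTR) = 21093/(21093+7.5) = 0.999645
Series availability: 0.998701 × 0.999645 = 0.9983

0.9983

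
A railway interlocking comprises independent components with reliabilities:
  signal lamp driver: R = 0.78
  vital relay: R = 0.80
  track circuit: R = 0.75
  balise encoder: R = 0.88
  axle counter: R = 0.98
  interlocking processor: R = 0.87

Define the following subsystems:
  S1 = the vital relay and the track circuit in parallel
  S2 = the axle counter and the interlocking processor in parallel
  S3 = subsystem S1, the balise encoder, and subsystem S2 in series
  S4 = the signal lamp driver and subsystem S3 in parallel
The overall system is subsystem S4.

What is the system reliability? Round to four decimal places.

Parallel (vital relay and track circuit): 1 − (1 − 0.800000)(1 − 0.750000) = 0.950000
Parallel (axle counter and interlocking processor): 1 − (1 − 0.980000)(1 − 0.870000) = 0.997400
Series ([0.950000], balise encoder, and [0.997400]): 0.950000 × 0.880000 × 0.997400 = 0.833826
Parallel (signal lamp driver and [0.833826]): 1 − (1 − 0.780000)(1 − 0.833826) = 0.9634

0.9634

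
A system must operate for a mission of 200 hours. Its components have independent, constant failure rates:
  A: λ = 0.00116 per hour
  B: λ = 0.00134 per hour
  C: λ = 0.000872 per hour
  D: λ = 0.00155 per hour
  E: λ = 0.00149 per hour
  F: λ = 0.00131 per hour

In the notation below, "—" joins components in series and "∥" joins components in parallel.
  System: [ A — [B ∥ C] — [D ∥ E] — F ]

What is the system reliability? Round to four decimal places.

0.5469

R(A) = exp(−0.00116 × 200) = 0.792946
R(B) = exp(−0.00134 × 200) = 0.764908
R(C) = exp(−0.000872 × 200) = 0.839961
R(D) = exp(−0.00155 × 200) = 0.733447
R(E) = exp(−0.00149 × 200) = 0.742301
R(F) = exp(−0.00131 × 200) = 0.769511
Parallel (B and C): 1 − (1 − 0.764908)(1 − 0.839961) = 0.962376
Parallel (D and E): 1 − (1 − 0.733447)(1 − 0.742301) = 0.931310
Series (A, [0.962376], [0.931310], and F): 0.792946 × 0.962376 × 0.931310 × 0.769511 = 0.5469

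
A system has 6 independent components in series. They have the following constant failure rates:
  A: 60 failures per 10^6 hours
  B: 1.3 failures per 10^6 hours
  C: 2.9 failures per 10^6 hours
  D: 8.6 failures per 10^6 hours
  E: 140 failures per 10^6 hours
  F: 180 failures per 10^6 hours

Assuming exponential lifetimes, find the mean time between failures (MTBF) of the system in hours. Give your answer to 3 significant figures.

Series of exponential components: λ_sys = Σ λ_i
λ_sys = 0.000060 + 0.0000013 + 0.0000029 + 0.0000086 + 0.00014 + 0.00018 = 3.9280e-04 /h
MTBF = 1 / λ_sys = 2550 h

2550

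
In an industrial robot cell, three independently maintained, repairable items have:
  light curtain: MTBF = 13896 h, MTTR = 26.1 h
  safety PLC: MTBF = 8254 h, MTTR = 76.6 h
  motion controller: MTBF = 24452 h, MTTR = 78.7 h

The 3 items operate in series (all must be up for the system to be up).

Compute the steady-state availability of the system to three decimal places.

A(light curtain) = MTBF/(MTBF+MTTR) = 13896/(13896+26.1) = 0.998125
A(safety PLC) = MTBF/(MTBF+MTTR) = 8254/(8254+76.6) = 0.990805
A(motion controller) = MTBF/(MTBF+MTTR) = 24452/(24452+78.7) = 0.996792
Series availability: 0.998125 × 0.990805 × 0.996792 = 0.986

0.986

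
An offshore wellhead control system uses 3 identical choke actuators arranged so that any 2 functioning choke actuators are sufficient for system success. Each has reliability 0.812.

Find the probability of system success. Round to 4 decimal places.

R = Σ_{i=2}^{3} C(3,i) p^i (1−p)^{3−i} with p = 0.812
C(3,2)·0.812^2·0.188^1 = 0.371870
C(3,3)·0.812^3·0.188^0 = 0.535387
Sum = 0.9073

0.9073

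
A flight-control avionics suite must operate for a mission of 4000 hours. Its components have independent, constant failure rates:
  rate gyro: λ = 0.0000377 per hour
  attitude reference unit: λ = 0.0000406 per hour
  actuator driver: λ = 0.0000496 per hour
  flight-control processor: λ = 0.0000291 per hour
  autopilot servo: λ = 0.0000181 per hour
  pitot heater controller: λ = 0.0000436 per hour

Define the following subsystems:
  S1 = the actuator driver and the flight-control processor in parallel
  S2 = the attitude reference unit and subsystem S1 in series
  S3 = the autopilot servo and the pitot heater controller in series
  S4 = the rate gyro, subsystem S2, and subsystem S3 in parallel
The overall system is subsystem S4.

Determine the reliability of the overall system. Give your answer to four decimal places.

R(rate gyro) = exp(−0.0000377 × 4000) = 0.860020
R(attitude reference unit) = exp(−0.0000406 × 4000) = 0.850101
R(actuator driver) = exp(−0.0000496 × 4000) = 0.820042
R(flight-control processor) = exp(−0.0000291 × 4000) = 0.890119
R(autopilot servo) = exp(−0.0000181 × 4000) = 0.930159
R(pitot heater controller) = exp(−0.0000436 × 4000) = 0.839961
Parallel (actuator driver and flight-control processor): 1 − (1 − 0.820042)(1 − 0.890119) = 0.980226
Series (attitude reference unit and [0.980226]): 0.850101 × 0.980226 = 0.833291
Series (autopilot servo and pitot heater controller): 0.930159 × 0.839961 = 0.781297
Parallel (rate gyro, [0.833291], and [0.781297]): 1 − (1 − 0.860020)(1 − 0.833291)(1 − 0.781297) = 0.9949

0.9949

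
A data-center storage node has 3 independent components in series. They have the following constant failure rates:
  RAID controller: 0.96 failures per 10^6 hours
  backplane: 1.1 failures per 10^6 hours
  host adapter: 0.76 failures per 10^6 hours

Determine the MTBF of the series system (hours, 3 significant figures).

355000

Series of exponential components: λ_sys = Σ λ_i
λ_sys = 0.00000096 + 0.0000011 + 0.00000076 = 2.8200e-06 /h
MTBF = 1 / λ_sys = 355000 h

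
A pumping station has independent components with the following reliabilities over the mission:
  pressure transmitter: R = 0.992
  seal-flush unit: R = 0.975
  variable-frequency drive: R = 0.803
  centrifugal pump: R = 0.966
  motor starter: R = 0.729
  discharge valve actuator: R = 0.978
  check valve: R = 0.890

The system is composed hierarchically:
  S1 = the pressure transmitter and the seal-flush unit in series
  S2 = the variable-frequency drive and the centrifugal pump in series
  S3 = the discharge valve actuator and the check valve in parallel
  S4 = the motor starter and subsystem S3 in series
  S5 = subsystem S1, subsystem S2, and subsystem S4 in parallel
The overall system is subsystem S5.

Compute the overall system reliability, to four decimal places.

0.9980

Series (pressure transmitter and seal-flush unit): 0.992000 × 0.975000 = 0.967200
Series (variable-frequency drive and centrifugal pump): 0.803000 × 0.966000 = 0.775698
Parallel (discharge valve actuator and check valve): 1 − (1 − 0.978000)(1 − 0.890000) = 0.997580
Series (motor starter and [0.997580]): 0.729000 × 0.997580 = 0.727236
Parallel ([0.967200], [0.775698], and [0.727236]): 1 − (1 − 0.967200)(1 − 0.775698)(1 − 0.727236) = 0.9980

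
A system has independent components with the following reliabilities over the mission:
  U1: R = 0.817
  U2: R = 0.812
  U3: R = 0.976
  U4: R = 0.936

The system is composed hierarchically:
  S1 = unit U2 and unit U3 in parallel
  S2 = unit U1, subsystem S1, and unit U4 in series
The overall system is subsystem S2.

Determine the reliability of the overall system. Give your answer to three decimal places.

Parallel (U2 and U3): 1 − (1 − 0.81200)(1 − 0.97600) = 0.99549
Series (U1, [0.99549], and U4): 0.81700 × 0.99549 × 0.93600 = 0.761

0.761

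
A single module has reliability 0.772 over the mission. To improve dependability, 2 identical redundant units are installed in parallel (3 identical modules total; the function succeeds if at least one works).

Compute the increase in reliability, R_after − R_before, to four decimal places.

R_before = 0.772
R_after = 1 − (1 − 0.772)^3 = 0.9881
ΔR = 0.9881 − 0.772 = 0.2161

0.2161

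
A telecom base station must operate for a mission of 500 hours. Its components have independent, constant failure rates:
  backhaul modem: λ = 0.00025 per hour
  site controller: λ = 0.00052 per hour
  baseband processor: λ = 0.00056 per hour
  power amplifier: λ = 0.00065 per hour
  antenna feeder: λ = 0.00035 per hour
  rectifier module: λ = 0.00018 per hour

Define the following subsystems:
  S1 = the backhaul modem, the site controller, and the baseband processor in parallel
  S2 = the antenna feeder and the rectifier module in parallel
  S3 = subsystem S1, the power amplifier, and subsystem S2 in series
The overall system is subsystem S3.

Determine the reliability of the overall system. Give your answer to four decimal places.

R(backhaul modem) = exp(−0.00025 × 500) = 0.882497
R(site controller) = exp(−0.00052 × 500) = 0.771052
R(baseband processor) = exp(−0.00056 × 500) = 0.755784
R(power amplifier) = exp(−0.00065 × 500) = 0.722527
R(antenna feeder) = exp(−0.00035 × 500) = 0.839457
R(rectifier module) = exp(−0.00018 × 500) = 0.913931
Parallel (backhaul modem, site controller, and baseband processor): 1 − (1 − 0.882497)(1 − 0.771052)(1 − 0.755784) = 0.993430
Parallel (antenna feeder and rectifier module): 1 − (1 − 0.839457)(1 − 0.913931) = 0.986182
Series ([0.993430], power amplifier, and [0.986182]): 0.993430 × 0.722527 × 0.986182 = 0.7079

0.7079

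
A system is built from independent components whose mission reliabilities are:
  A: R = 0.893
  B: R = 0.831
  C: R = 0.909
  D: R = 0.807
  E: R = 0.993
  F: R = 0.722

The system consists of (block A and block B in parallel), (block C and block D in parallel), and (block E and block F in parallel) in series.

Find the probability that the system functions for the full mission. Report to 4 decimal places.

0.9628

Parallel (A and B): 1 − (1 − 0.893000)(1 − 0.831000) = 0.981917
Parallel (C and D): 1 − (1 − 0.909000)(1 − 0.807000) = 0.982437
Parallel (E and F): 1 − (1 − 0.993000)(1 − 0.722000) = 0.998054
Series ([0.981917], [0.982437], and [0.998054]): 0.981917 × 0.982437 × 0.998054 = 0.9628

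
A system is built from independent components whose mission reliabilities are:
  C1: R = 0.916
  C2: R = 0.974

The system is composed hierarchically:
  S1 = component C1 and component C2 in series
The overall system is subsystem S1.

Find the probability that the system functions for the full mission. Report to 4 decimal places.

0.8922

Series (C1 and C2): 0.916000 × 0.974000 = 0.8922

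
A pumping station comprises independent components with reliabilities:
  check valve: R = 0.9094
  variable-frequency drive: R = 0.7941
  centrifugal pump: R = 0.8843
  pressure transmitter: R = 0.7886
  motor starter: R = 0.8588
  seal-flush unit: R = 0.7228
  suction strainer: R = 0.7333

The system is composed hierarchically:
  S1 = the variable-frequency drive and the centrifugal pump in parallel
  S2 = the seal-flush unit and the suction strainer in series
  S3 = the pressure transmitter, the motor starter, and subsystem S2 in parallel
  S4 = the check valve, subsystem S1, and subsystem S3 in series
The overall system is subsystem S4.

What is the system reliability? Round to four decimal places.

Parallel (variable-frequency drive and centrifugal pump): 1 − (1 − 0.794100)(1 − 0.884300) = 0.976177
Series (seal-flush unit and suction strainer): 0.722800 × 0.733300 = 0.530029
Parallel (pressure transmitter, motor starter, and [0.530029]): 1 − (1 − 0.788600)(1 − 0.858800)(1 − 0.530029) = 0.985972
Series (check valve, [0.976177], and [0.985972]): 0.909400 × 0.976177 × 0.985972 = 0.8753

0.8753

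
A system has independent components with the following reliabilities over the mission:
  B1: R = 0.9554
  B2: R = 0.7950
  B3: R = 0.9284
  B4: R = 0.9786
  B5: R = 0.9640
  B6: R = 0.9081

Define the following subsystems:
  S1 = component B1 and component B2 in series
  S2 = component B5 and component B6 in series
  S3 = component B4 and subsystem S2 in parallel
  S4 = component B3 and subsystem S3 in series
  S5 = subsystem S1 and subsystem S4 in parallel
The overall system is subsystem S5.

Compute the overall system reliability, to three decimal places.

0.982

Series (B1 and B2): 0.95540 × 0.79500 = 0.75954
Series (B5 and B6): 0.96400 × 0.90810 = 0.87541
Parallel (B4 and [0.87541]): 1 − (1 − 0.97860)(1 − 0.87541) = 0.99733
Series (B3 and [0.99733]): 0.92840 × 0.99733 = 0.92592
Parallel ([0.75954] and [0.92592]): 1 − (1 − 0.75954)(1 − 0.92592) = 0.982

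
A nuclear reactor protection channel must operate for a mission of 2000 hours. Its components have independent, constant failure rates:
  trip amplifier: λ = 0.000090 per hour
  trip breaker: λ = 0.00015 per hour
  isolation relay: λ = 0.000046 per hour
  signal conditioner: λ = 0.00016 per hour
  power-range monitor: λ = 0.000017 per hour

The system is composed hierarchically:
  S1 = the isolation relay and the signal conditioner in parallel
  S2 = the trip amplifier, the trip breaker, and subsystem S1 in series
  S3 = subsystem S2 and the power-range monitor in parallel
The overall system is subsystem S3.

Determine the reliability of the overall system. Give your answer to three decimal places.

R(trip amplifier) = exp(−0.000090 × 2000) = 0.83527
R(trip breaker) = exp(−0.00015 × 2000) = 0.74082
R(isolation relay) = exp(−0.000046 × 2000) = 0.91211
R(signal conditioner) = exp(−0.00016 × 2000) = 0.72615
R(power-range monitor) = exp(−0.000017 × 2000) = 0.96657
Parallel (isolation relay and signal conditioner): 1 − (1 − 0.91211)(1 − 0.72615) = 0.97593
Series (trip amplifier, trip breaker, and [0.97593]): 0.83527 × 0.74082 × 0.97593 = 0.60389
Parallel ([0.60389] and power-range monitor): 1 − (1 − 0.60389)(1 − 0.96657) = 0.987

0.987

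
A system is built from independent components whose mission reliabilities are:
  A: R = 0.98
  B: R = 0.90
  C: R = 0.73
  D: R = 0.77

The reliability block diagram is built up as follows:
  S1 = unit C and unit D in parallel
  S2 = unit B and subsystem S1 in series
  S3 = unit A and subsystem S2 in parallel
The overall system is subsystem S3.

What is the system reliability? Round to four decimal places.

0.9969

Parallel (C and D): 1 − (1 − 0.730000)(1 − 0.770000) = 0.937900
Series (B and [0.937900]): 0.900000 × 0.937900 = 0.844110
Parallel (A and [0.844110]): 1 − (1 − 0.980000)(1 − 0.844110) = 0.9969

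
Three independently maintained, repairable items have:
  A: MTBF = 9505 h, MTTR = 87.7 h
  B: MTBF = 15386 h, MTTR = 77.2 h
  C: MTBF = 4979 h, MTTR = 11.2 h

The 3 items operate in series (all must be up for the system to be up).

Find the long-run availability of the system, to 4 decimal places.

A(A) = MTBF/(MTBF+MTTR) = 9505/(9505+87.7) = 0.990858
A(B) = MTBF/(MTBF+MTTR) = 15386/(15386+77.2) = 0.995008
A(C) = MTBF/(MTBF+MTTR) = 4979/(4979+11.2) = 0.997756
Series availability: 0.990858 × 0.995008 × 0.997756 = 0.9837

0.9837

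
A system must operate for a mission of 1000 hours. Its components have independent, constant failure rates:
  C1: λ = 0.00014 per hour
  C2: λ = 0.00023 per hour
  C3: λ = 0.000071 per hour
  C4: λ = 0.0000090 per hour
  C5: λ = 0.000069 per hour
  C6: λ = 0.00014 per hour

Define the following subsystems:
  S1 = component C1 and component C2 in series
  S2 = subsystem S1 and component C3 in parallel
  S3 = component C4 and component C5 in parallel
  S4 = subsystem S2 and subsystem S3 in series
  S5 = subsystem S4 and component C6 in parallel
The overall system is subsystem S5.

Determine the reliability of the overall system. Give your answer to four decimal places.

0.9972

R(C1) = exp(−0.00014 × 1000) = 0.869358
R(C2) = exp(−0.00023 × 1000) = 0.794534
R(C3) = exp(−0.000071 × 1000) = 0.931462
R(C4) = exp(−0.0000090 × 1000) = 0.991040
R(C5) = exp(−0.000069 × 1000) = 0.933327
R(C6) = exp(−0.00014 × 1000) = 0.869358
Series (C1 and C2): 0.869358 × 0.794534 = 0.690734
Parallel ([0.690734] and C3): 1 − (1 − 0.690734)(1 − 0.931462) = 0.978804
Parallel (C4 and C5): 1 − (1 − 0.991040)(1 − 0.933327) = 0.999403
Series ([0.978804] and [0.999403]): 0.978804 × 0.999403 = 0.978220
Parallel ([0.978220] and C6): 1 − (1 − 0.978220)(1 − 0.869358) = 0.9972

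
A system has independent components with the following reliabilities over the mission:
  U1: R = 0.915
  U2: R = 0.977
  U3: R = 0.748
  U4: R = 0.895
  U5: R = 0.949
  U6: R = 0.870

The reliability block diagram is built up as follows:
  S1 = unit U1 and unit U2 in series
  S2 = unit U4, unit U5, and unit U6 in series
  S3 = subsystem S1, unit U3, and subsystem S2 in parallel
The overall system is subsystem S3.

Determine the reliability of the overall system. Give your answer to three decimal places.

0.993

Series (U1 and U2): 0.91500 × 0.97700 = 0.89396
Series (U4, U5, and U6): 0.89500 × 0.94900 × 0.87000 = 0.73894
Parallel ([0.89396], U3, and [0.73894]): 1 − (1 − 0.89396)(1 − 0.74800)(1 − 0.73894) = 0.993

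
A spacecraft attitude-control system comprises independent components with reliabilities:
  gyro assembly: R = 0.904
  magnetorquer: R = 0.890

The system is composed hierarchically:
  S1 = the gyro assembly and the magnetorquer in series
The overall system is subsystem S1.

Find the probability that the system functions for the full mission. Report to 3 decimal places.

0.805

Series (gyro assembly and magnetorquer): 0.90400 × 0.89000 = 0.805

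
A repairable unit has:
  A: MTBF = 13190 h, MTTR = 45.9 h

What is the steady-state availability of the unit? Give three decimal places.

A(A) = MTBF/(MTBF+MTTR) = 13190/(13190+45.9) = 0.997

0.997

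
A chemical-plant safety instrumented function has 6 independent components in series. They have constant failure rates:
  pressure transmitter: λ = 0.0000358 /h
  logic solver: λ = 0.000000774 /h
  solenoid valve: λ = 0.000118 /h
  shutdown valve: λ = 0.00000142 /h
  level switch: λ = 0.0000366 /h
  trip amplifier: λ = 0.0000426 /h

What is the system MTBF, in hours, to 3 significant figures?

4250

Series of exponential components: λ_sys = Σ λ_i
λ_sys = 0.0000358 + 0.000000774 + 0.000118 + 0.00000142 + 0.0000366 + 0.0000426 = 2.3519e-04 /h
MTBF = 1 / λ_sys = 4250 h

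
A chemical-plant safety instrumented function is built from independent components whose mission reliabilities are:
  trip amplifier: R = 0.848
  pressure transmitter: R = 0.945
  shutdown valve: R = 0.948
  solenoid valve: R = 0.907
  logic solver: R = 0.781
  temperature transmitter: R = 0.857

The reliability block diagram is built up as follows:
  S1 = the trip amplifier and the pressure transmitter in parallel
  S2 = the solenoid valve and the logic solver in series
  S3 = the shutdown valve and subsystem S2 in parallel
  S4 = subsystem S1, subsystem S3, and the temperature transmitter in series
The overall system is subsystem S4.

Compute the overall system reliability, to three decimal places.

0.837

Parallel (trip amplifier and pressure transmitter): 1 − (1 − 0.84800)(1 − 0.94500) = 0.99164
Series (solenoid valve and logic solver): 0.90700 × 0.78100 = 0.70837
Parallel (shutdown valve and [0.70837]): 1 − (1 − 0.94800)(1 − 0.70837) = 0.98484
Series ([0.99164], [0.98484], and temperature transmitter): 0.99164 × 0.98484 × 0.85700 = 0.837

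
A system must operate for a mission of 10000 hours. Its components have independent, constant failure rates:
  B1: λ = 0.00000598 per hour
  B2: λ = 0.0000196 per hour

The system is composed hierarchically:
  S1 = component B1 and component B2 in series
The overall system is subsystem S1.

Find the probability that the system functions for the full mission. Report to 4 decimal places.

0.7743

R(B1) = exp(−0.00000598 × 10000) = 0.941953
R(B2) = exp(−0.0000196 × 10000) = 0.822012
Series (B1 and B2): 0.941953 × 0.822012 = 0.7743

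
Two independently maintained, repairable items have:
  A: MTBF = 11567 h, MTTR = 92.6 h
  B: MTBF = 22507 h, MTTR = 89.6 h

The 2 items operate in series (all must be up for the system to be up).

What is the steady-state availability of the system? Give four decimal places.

0.9881

A(A) = MTBF/(MTBF+MTTR) = 11567/(11567+92.6) = 0.992058
A(B) = MTBF/(MTBF+MTTR) = 22507/(22507+89.6) = 0.996035
Series availability: 0.992058 × 0.996035 = 0.9881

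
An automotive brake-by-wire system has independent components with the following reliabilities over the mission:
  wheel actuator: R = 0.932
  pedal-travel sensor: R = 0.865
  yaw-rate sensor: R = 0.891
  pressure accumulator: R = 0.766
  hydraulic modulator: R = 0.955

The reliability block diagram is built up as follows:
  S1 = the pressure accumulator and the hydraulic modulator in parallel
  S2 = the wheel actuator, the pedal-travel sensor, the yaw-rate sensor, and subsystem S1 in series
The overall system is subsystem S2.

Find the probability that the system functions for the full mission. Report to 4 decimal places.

Parallel (pressure accumulator and hydraulic modulator): 1 − (1 − 0.766000)(1 − 0.955000) = 0.989470
Series (wheel actuator, pedal-travel sensor, yaw-rate sensor, and [0.989470]): 0.932000 × 0.865000 × 0.891000 × 0.989470 = 0.7107

0.7107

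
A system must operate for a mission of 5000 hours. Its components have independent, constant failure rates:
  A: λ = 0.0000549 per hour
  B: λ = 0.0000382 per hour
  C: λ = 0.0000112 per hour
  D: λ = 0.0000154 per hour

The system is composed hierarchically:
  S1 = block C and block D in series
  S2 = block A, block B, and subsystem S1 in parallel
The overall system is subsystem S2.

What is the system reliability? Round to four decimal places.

R(A) = exp(−0.0000549 × 5000) = 0.759952
R(B) = exp(−0.0000382 × 5000) = 0.826133
R(C) = exp(−0.0000112 × 5000) = 0.945539
R(D) = exp(−0.0000154 × 5000) = 0.925890
Series (C and D): 0.945539 × 0.925890 = 0.875465
Parallel (A, B, and [0.875465]): 1 − (1 − 0.759952)(1 − 0.826133)(1 − 0.875465) = 0.9948

0.9948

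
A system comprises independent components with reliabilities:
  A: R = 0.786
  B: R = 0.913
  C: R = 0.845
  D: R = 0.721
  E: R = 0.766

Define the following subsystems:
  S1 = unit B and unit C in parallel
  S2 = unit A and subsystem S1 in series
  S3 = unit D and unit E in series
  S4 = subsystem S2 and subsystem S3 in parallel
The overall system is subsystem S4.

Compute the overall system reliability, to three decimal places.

0.899

Parallel (B and C): 1 − (1 − 0.91300)(1 − 0.84500) = 0.98652
Series (A and [0.98652]): 0.78600 × 0.98652 = 0.77540
Series (D and E): 0.72100 × 0.76600 = 0.55229
Parallel ([0.77540] and [0.55229]): 1 − (1 − 0.77540)(1 − 0.55229) = 0.899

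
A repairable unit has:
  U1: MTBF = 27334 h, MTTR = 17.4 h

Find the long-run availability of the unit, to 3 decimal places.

A(U1) = MTBF/(MTBF+MTTR) = 27334/(27334+17.4) = 0.999

0.999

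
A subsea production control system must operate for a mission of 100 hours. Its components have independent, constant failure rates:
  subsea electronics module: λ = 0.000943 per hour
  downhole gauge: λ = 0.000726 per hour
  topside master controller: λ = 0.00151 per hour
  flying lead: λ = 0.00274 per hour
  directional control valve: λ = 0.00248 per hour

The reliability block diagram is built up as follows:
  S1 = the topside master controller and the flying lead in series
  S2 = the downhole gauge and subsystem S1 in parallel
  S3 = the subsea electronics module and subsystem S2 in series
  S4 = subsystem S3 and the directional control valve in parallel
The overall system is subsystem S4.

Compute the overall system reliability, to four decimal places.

R(subsea electronics module) = exp(−0.000943 × 100) = 0.910010
R(downhole gauge) = exp(−0.000726 × 100) = 0.929973
R(topside master controller) = exp(−0.00151 × 100) = 0.859848
R(flying lead) = exp(−0.00274 × 100) = 0.760332
R(directional control valve) = exp(−0.00248 × 100) = 0.780360
Series (topside master controller and flying lead): 0.859848 × 0.760332 = 0.653770
Parallel (downhole gauge and [0.653770]): 1 − (1 − 0.929973)(1 − 0.653770) = 0.975755
Series (subsea electronics module and [0.975755]): 0.910010 × 0.975755 = 0.887947
Parallel ([0.887947] and directional control valve): 1 − (1 − 0.887947)(1 − 0.780360) = 0.9754

0.9754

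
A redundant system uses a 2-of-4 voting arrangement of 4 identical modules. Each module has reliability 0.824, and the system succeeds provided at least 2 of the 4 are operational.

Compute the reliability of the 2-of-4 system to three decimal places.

0.981

R = Σ_{i=2}^{4} C(4,i) p^i (1−p)^{4−i} with p = 0.824
C(4,2)·0.824^2·0.176^2 = 0.12619
C(4,3)·0.824^3·0.176^1 = 0.39387
C(4,4)·0.824^4·0.176^0 = 0.46101
Sum = 0.981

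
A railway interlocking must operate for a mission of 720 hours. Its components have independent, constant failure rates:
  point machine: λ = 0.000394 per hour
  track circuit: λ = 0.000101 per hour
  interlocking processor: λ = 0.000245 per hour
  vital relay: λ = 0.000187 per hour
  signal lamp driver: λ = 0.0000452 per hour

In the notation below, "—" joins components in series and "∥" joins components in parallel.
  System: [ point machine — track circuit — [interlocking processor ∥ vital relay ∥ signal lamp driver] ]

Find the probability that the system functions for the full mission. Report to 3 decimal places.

0.700

R(point machine) = exp(−0.000394 × 720) = 0.75301
R(track circuit) = exp(−0.000101 × 720) = 0.92986
R(interlocking processor) = exp(−0.000245 × 720) = 0.83828
R(vital relay) = exp(−0.000187 × 720) = 0.87403
R(signal lamp driver) = exp(−0.0000452 × 720) = 0.96798
Parallel (interlocking processor, vital relay, and signal lamp driver): 1 − (1 − 0.83828)(1 − 0.87403)(1 − 0.96798) = 0.99935
Series (point machine, track circuit, and [0.99935]): 0.75301 × 0.92986 × 0.99935 = 0.700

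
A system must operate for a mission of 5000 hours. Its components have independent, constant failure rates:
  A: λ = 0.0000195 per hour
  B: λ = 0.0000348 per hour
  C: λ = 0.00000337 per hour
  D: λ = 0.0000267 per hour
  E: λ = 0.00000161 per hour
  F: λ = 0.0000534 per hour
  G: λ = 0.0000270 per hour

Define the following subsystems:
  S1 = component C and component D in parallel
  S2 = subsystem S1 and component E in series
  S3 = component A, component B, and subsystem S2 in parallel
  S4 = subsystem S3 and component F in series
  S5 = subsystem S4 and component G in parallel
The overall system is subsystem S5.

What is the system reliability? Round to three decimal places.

R(A) = exp(−0.0000195 × 5000) = 0.90710
R(B) = exp(−0.0000348 × 5000) = 0.84030
R(C) = exp(−0.00000337 × 5000) = 0.98329
R(D) = exp(−0.0000267 × 5000) = 0.87503
R(E) = exp(−0.00000161 × 5000) = 0.99198
R(F) = exp(−0.0000534 × 5000) = 0.76567
R(G) = exp(−0.0000270 × 5000) = 0.87372
Parallel (C and D): 1 − (1 − 0.98329)(1 − 0.87503) = 0.99791
Series ([0.99791] and E): 0.99791 × 0.99198 = 0.98991
Parallel (A, B, and [0.98991]): 1 − (1 − 0.90710)(1 − 0.84030)(1 − 0.98991) = 0.99985
Series ([0.99985] and F): 0.99985 × 0.76567 = 0.76556
Parallel ([0.76556] and G): 1 − (1 − 0.76556)(1 − 0.87372) = 0.970

0.970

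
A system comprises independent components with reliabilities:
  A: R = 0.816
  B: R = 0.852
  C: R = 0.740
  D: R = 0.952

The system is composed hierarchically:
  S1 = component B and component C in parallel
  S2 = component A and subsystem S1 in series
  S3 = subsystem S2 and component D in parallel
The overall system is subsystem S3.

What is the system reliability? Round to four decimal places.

0.9897

Parallel (B and C): 1 − (1 − 0.852000)(1 − 0.740000) = 0.961520
Series (A and [0.961520]): 0.816000 × 0.961520 = 0.784600
Parallel ([0.784600] and D): 1 − (1 − 0.784600)(1 − 0.952000) = 0.9897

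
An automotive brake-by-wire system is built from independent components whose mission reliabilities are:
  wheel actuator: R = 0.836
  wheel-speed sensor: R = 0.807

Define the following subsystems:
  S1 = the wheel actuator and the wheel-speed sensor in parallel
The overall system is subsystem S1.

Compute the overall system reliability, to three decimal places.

Parallel (wheel actuator and wheel-speed sensor): 1 − (1 − 0.83600)(1 − 0.80700) = 0.968

0.968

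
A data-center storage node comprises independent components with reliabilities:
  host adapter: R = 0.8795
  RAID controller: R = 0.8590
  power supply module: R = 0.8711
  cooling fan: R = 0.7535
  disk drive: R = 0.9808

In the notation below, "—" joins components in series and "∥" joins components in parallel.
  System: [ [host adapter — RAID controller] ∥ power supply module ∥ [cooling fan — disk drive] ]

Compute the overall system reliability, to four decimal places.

Series (host adapter and RAID controller): 0.879500 × 0.859000 = 0.755491
Series (cooling fan and disk drive): 0.753500 × 0.980800 = 0.739033
Parallel ([0.755491], power supply module, and [0.739033]): 1 − (1 − 0.755491)(1 − 0.871100)(1 − 0.739033) = 0.9918

0.9918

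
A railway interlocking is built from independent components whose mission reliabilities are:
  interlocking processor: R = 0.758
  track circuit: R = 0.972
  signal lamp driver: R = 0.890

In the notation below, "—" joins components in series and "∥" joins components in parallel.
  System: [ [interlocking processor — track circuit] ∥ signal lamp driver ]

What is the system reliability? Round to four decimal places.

0.9710

Series (interlocking processor and track circuit): 0.758000 × 0.972000 = 0.736776
Parallel ([0.736776] and signal lamp driver): 1 − (1 − 0.736776)(1 − 0.890000) = 0.9710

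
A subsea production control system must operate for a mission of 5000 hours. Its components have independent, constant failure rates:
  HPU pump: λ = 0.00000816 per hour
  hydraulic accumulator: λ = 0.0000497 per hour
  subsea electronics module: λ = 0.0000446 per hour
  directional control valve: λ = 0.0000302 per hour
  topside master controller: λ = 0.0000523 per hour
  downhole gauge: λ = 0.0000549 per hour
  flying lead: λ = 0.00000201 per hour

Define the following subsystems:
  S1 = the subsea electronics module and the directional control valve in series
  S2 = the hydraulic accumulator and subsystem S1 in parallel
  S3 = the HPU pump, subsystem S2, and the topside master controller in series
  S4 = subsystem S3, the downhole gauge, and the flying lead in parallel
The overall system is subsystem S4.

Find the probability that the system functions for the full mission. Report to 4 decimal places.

0.9993

R(HPU pump) = exp(−0.00000816 × 5000) = 0.960021
R(hydraulic accumulator) = exp(−0.0000497 × 5000) = 0.779970
R(subsea electronics module) = exp(−0.0000446 × 5000) = 0.800115
R(directional control valve) = exp(−0.0000302 × 5000) = 0.859848
R(topside master controller) = exp(−0.0000523 × 5000) = 0.769896
R(downhole gauge) = exp(−0.0000549 × 5000) = 0.759952
R(flying lead) = exp(−0.00000201 × 5000) = 0.990000
Series (subsea electronics module and directional control valve): 0.800115 × 0.859848 = 0.687977
Parallel (hydraulic accumulator and [0.687977]): 1 − (1 − 0.779970)(1 − 0.687977) = 0.931346
Series (HPU pump, [0.931346], and topside master controller): 0.960021 × 0.931346 × 0.769896 = 0.688373
Parallel ([0.688373], downhole gauge, and flying lead): 1 − (1 − 0.688373)(1 − 0.759952)(1 − 0.990000) = 0.9993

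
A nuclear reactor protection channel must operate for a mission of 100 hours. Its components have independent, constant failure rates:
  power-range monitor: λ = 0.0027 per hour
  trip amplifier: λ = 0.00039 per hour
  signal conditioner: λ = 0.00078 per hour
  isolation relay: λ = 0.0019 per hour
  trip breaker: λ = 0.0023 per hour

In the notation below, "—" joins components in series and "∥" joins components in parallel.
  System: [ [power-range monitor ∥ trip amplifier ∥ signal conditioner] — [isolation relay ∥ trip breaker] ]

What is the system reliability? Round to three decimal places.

0.964

R(power-range monitor) = exp(−0.0027 × 100) = 0.76338
R(trip amplifier) = exp(−0.00039 × 100) = 0.96175
R(signal conditioner) = exp(−0.00078 × 100) = 0.92496
R(isolation relay) = exp(−0.0019 × 100) = 0.82696
R(trip breaker) = exp(−0.0023 × 100) = 0.79453
Parallel (power-range monitor, trip amplifier, and signal conditioner): 1 − (1 − 0.76338)(1 − 0.96175)(1 − 0.92496) = 0.99932
Parallel (isolation relay and trip breaker): 1 − (1 − 0.82696)(1 − 0.79453) = 0.96445
Series ([0.99932] and [0.96445]): 0.99932 × 0.96445 = 0.964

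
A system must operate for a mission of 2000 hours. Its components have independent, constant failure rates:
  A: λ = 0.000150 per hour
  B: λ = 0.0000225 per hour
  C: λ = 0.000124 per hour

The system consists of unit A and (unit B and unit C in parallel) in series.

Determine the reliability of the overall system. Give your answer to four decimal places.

0.7337

R(A) = exp(−0.000150 × 2000) = 0.740818
R(B) = exp(−0.0000225 × 2000) = 0.955997
R(C) = exp(−0.000124 × 2000) = 0.780360
Parallel (B and C): 1 − (1 − 0.955997)(1 − 0.780360) = 0.990335
Series (A and [0.990335]): 0.740818 × 0.990335 = 0.7337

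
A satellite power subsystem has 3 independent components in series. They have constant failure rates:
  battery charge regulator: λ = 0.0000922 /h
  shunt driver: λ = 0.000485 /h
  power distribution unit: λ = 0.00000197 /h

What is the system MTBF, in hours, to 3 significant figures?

Series of exponential components: λ_sys = Σ λ_i
λ_sys = 0.0000922 + 0.000485 + 0.00000197 = 5.7917e-04 /h
MTBF = 1 / λ_sys = 1730 h

1730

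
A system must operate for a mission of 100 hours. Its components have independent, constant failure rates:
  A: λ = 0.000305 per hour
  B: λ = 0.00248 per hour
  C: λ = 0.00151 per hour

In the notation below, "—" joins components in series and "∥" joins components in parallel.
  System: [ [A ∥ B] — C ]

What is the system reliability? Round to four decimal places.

R(A) = exp(−0.000305 × 100) = 0.969960
R(B) = exp(−0.00248 × 100) = 0.780360
R(C) = exp(−0.00151 × 100) = 0.859848
Parallel (A and B): 1 − (1 − 0.969960)(1 − 0.780360) = 0.993402
Series ([0.993402] and C): 0.993402 × 0.859848 = 0.8542

0.8542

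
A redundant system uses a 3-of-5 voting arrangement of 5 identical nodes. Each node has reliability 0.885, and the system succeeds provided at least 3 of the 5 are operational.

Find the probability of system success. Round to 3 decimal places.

0.987

R = Σ_{i=3}^{5} C(5,i) p^i (1−p)^{5−i} with p = 0.885
C(5,3)·0.885^3·0.115^2 = 0.09167
C(5,4)·0.885^4·0.115^1 = 0.35273
C(5,5)·0.885^5·0.115^0 = 0.54290
Sum = 0.987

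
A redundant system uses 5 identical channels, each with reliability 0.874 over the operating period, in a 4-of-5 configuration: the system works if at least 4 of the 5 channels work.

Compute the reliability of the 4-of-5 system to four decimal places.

R = Σ_{i=4}^{5} C(5,i) p^i (1−p)^{5−i} with p = 0.874
C(5,4)·0.874^4·0.126^1 = 0.367609
C(5,5)·0.874^5·0.126^0 = 0.509985
Sum = 0.8776

0.8776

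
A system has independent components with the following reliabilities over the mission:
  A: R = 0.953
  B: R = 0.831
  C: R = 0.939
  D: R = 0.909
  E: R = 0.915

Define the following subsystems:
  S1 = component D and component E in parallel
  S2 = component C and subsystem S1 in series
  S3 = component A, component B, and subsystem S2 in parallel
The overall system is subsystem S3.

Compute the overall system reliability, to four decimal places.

0.9995

Parallel (D and E): 1 − (1 − 0.909000)(1 − 0.915000) = 0.992265
Series (C and [0.992265]): 0.939000 × 0.992265 = 0.931737
Parallel (A, B, and [0.931737]): 1 − (1 − 0.953000)(1 − 0.831000)(1 − 0.931737) = 0.9995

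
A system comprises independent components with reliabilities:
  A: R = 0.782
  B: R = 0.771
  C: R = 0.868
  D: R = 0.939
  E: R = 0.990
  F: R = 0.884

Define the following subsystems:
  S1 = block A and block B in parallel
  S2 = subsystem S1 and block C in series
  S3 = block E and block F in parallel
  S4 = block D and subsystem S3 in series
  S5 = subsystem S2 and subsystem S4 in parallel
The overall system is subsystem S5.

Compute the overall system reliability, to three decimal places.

Parallel (A and B): 1 − (1 − 0.78200)(1 − 0.77100) = 0.95008
Series ([0.95008] and C): 0.95008 × 0.86800 = 0.82467
Parallel (E and F): 1 − (1 − 0.99000)(1 − 0.88400) = 0.99884
Series (D and [0.99884]): 0.93900 × 0.99884 = 0.93791
Parallel ([0.82467] and [0.93791]): 1 − (1 − 0.82467)(1 − 0.93791) = 0.989

0.989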